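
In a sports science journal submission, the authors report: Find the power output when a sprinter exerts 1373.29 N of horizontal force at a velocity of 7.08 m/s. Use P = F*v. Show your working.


P = F * v
P = 1373.29 * 7.08
P = 9722.8932 W

9722.8932 W


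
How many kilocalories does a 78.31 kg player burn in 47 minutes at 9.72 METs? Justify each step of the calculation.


kcal = MET * mass * time_hr
Convert time: 47 min = 0.7833 hr
kcal = 9.72 * 78.31 * 0.7833
kcal = 596.2523 kcal

596.2523 kcal


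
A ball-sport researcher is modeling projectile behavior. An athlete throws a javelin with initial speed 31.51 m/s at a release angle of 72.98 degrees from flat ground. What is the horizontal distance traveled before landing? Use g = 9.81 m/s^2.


R = v^2 * sin(2*theta) / g
Convert angle to radians: theta = 72.98 deg = 1.2737 rad
sin(2*theta) = sin(2.5475) = 0.5598
R = 31.51^2 * 0.5598 / 9.81
R = 992.8801 * 0.5598 / 9.81 = 56.655 m

56.655 m


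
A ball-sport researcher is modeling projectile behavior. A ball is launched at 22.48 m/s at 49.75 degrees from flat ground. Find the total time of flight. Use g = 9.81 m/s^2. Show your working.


T = 2*v*sin(theta)/g
sin(theta) = sin(49.75 deg) = 0.7632
T = 2*22.48*0.7632 / 9.81
T = 34.3149 / 9.81 = 3.498 s

3.498 s


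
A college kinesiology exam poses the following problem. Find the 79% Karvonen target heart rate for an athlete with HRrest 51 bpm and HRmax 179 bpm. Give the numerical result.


Target = HRrest + pct*(HRmax - HRrest)
Heart rate reserve = HRmax - HRrest = 179 - 51 = 128 bpm
Fraction = 79% = 0.79
Target = 51 + 0.79 * 128
Target = 51 + 101.12 = 152.12 bpm

152.12 bpm


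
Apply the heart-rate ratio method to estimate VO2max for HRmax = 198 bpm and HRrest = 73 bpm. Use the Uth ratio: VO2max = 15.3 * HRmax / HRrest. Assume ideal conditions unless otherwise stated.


VO2max = 15.3 * HRmax / HRrest
VO2max = 15.3 * 198 / 73
VO2max = 3029.4 / 73 = 41.4986 mL/kg/min

41.4986 mL/kg/min


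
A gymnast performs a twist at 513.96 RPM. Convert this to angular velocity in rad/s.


omega = RPM * 2 * pi / 60
omega = 513.96 * 2 * 3.14159 / 60
omega = 3229.3059 / 60 = 53.8218 rad/s

53.8218 rad/s


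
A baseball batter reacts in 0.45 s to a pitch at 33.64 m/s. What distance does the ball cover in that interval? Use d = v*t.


d = v * t
d = 33.64 * 0.45
d = 15.138 m

15.138 m


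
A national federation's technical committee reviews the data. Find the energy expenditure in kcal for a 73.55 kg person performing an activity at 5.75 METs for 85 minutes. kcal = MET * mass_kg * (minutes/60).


kcal = MET * mass * time_hr
Convert time: 85 min = 1.4167 hr
kcal = 5.75 * 73.55 * 1.4167
kcal = 599.126 kcal

599.126 kcal


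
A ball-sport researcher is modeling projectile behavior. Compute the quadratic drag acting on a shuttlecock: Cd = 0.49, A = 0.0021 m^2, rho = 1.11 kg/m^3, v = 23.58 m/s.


Fd = 0.5 * Cd * rho * A * v^2
Fd = 0.5 * 0.49 * 1.11 * 0.0021 * 23.58^2
v^2 = 556.0164
Fd = 0.5 * 0.49 * 1.11 * 0.0021 * 556.0164 = 0.3175 N

0.3175 N


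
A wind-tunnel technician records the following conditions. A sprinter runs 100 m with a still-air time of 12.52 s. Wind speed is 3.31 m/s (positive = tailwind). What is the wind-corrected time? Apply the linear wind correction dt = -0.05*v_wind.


dt = -0.05 * v_wind = -0.05 * 3.31 = -0.1655 s
t_corrected = t_still + dt = 12.52 + (-0.1655)
t_corrected = 12.3545 s

12.3545 s


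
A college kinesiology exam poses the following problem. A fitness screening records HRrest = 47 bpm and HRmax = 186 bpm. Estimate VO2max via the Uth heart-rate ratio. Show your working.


VO2max = 15.3 * HRmax / HRrest
VO2max = 15.3 * 186 / 47
VO2max = 2845.8 / 47 = 60.5489 mL/kg/min

60.5489 mL/kg/min


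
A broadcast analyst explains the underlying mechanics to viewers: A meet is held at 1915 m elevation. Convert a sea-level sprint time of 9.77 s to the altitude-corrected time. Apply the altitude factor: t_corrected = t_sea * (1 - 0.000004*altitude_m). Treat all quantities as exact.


Correction factor = 1 - 0.000004 * 1915 = 0.99234
t_corrected = t_sea * factor = 9.77 * 0.99234
t_corrected = 9.6952 s

9.6952 s


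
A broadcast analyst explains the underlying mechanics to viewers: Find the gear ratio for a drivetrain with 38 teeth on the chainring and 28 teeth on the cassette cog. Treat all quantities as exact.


GR = front_teeth / rear_teeth
GR = 38 / 28
GR = 1.3571

1.3571


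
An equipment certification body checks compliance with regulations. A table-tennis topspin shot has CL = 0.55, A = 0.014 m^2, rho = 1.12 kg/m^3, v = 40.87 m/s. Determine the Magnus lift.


FM = 0.5 * CL * rho * A * v^2
FM = 0.5 * 0.55 * 1.12 * 0.014 * 40.87^2
v^2 = 1670.3569
FM = 0.5 * 0.55 * 1.12 * 0.014 * 1670.3569 = 7.2026 N

7.2026 N


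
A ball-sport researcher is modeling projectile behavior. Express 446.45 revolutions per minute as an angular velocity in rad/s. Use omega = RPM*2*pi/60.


omega = RPM * 2 * pi / 60
omega = 446.45 * 2 * 3.14159 / 60
omega = 2805.1281 / 60 = 46.7521 rad/s

46.7521 rad/s


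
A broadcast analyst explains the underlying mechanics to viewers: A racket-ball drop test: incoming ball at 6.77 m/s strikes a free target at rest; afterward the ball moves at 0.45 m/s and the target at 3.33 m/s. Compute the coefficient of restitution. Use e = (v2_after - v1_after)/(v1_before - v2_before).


e = (v2_after - v1_after) / (v1_before - v2_before)
Numerator = 3.33 - 0.45 = 2.88
Denominator = 6.77 - 0 = 6.77
e = 2.88 / 6.77 = 0.4254

0.4254


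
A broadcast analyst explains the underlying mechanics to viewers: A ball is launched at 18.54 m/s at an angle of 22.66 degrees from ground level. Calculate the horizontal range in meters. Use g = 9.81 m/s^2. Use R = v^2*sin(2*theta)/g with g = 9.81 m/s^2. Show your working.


R = v^2 * sin(2*theta) / g
Convert angle to radians: theta = 22.66 deg = 0.3955 rad
sin(2*theta) = sin(0.791) = 0.711
R = 18.54^2 * 0.711 / 9.81
R = 343.7316 * 0.711 / 9.81 = 24.9142 m

24.9142 m


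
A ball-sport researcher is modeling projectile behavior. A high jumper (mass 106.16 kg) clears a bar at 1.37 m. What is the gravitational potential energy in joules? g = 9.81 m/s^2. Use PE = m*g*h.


PE = m * g * h
PE = 106.16 * 9.81 * 1.37
PE = 1041.4296 * 1.37 = 1426.7586 J

1426.7586 J


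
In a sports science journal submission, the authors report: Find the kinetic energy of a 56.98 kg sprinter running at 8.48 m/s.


KE = 0.5 * m * v^2
KE = 0.5 * 56.98 * 8.48^2
KE = 0.5 * 56.98 * 71.9104 = 2048.7273 J

2048.7273 J


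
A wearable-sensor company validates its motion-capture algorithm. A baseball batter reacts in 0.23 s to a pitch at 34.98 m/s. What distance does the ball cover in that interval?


d = v * t
d = 34.98 * 0.23
d = 8.0454 m

8.0454 m


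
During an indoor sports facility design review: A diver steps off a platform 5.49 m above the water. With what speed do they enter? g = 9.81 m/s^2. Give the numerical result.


v = sqrt(2 * g * h)
v = sqrt(2 * 9.81 * 5.49)
v = sqrt(107.7138) = 10.3785 m/s

10.3785 m/s


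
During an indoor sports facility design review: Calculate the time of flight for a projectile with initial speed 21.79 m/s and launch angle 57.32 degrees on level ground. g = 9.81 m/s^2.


T = 2*v*sin(theta)/g
sin(theta) = sin(57.32 deg) = 0.8417
T = 2*21.79*0.8417 / 9.81
T = 36.6813 / 9.81 = 3.7392 s

3.7392 s


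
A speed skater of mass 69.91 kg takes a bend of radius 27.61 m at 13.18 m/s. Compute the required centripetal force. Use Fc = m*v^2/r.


Fc = m * v^2 / r
v^2 = 13.18^2 = 173.7124
Fc = 69.91 * 173.7124 / 27.61
Fc = 12144.2339 / 27.61 = 439.8491 N

439.8491 N


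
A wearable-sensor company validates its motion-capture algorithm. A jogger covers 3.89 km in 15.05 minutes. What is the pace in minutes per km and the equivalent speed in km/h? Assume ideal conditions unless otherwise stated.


Pace = time / distance = 15.05 min / 3.89 km = 3.8689 min/km
Speed = distance / time_in_hours = 3.89 / 0.2508 hr
Speed = 15.5083 km/h

3.8689 min/km, 15.5083 km/h


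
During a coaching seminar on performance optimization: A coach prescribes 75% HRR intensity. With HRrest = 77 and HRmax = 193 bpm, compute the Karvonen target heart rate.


Target = HRrest + pct*(HRmax - HRrest)
Heart rate reserve = HRmax - HRrest = 193 - 77 = 116 bpm
Fraction = 75% = 0.75
Target = 77 + 0.75 * 116
Target = 77 + 87 = 164 bpm

164 bpm


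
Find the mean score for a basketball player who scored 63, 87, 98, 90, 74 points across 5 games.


Average = sum / n
Sum = 412
Average = 412 / 5 = 82.4

82.4


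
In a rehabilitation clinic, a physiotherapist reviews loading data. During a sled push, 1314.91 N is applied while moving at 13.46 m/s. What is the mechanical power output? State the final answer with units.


P = F * v
P = 1314.91 * 13.46
P = 17698.6886 W

17698.6886 W


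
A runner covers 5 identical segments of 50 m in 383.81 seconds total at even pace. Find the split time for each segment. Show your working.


Split time = total_time / n_laps = 383.81 / 5
Split time = 76.762 s per lap

76.762 s


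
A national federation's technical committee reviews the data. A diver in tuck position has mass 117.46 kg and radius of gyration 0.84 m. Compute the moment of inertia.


I = m * k^2
I = 117.46 * 0.84^2
I = 117.46 * 0.7056 = 82.8798 kg*m^2

82.8798 kg*m^2


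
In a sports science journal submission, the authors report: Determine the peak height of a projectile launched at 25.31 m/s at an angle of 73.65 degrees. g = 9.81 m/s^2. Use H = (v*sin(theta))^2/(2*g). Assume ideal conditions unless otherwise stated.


H = (v*sin(theta))^2 / (2*g)
vy = v*sin(theta) = 25.31 * sin(73.65 deg) = 24.2865 m/s
H = vy^2 / (2*g) = 589.8323 / (2*9.81)
H = 589.8323 / 19.62 = 30.0628 m

30.0628 m


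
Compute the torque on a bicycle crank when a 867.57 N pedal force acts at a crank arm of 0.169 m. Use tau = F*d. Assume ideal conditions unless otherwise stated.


tau = F * d
tau = 867.57 * 0.169
tau = 146.6193 N*m

146.6193 N*m


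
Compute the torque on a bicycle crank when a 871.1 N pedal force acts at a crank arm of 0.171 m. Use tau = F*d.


tau = F * d
tau = 871.1 * 0.171
tau = 148.9581 N*m

148.9581 N*m


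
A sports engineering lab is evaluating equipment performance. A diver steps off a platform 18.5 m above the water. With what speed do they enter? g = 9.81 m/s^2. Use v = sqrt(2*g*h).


v = sqrt(2 * g * h)
v = sqrt(2 * 9.81 * 18.5)
v = sqrt(362.97) = 19.0518 m/s

19.0518 m/s


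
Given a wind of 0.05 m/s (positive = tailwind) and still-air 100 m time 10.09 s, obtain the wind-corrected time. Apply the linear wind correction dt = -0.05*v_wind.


dt = -0.05 * v_wind = -0.05 * 0.05 = -0.0025 s
t_corrected = t_still + dt = 10.09 + (-0.0025)
t_corrected = 10.0875 s

10.0875 s


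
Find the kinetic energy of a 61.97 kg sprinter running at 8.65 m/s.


KE = 0.5 * m * v^2
KE = 0.5 * 61.97 * 8.65^2
KE = 0.5 * 61.97 * 74.8225 = 2318.3752 J

2318.3752 J


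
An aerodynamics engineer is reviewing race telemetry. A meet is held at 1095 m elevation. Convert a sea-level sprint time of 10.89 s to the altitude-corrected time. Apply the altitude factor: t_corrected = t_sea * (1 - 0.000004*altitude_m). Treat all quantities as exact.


Correction factor = 1 - 0.000004 * 1095 = 0.99562
t_corrected = t_sea * factor = 10.89 * 0.99562
t_corrected = 10.8423 s

10.8423 s


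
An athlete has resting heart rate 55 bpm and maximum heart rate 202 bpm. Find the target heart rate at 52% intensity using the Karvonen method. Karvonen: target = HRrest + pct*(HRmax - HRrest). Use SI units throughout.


Target = HRrest + pct*(HRmax - HRrest)
Heart rate reserve = HRmax - HRrest = 202 - 55 = 147 bpm
Fraction = 52% = 0.52
Target = 55 + 0.52 * 147
Target = 55 + 76.44 = 131.44 bpm

131.44 bpm


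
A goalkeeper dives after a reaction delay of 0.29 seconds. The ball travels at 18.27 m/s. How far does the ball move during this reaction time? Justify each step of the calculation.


d = v * t
d = 18.27 * 0.29
d = 5.2983 m

5.2983 m


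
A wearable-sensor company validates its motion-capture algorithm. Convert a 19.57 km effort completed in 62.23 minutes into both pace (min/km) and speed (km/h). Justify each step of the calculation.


Pace = time / distance = 62.23 min / 19.57 km = 3.1799 min/km
Speed = distance / time_in_hours = 19.57 / 1.0372 hr
Speed = 18.8687 km/h

3.1799 min/km, 18.8687 km/h


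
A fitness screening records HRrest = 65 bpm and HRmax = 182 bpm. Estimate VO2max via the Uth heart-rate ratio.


VO2max = 15.3 * HRmax / HRrest
VO2max = 15.3 * 182 / 65
VO2max = 2784.6 / 65 = 42.84 mL/kg/min

42.84 mL/kg/min


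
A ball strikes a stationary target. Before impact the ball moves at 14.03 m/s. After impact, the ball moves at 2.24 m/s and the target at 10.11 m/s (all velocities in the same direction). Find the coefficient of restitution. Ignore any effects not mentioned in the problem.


e = (v2_after - v1_after) / (v1_before - v2_before)
Numerator = 10.11 - 2.24 = 7.87
Denominator = 14.03 - 0 = 14.03
e = 7.87 / 14.03 = 0.5609

0.5609


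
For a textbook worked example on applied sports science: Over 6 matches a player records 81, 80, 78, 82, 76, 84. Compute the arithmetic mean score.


Average = sum / n
Sum = 481
Average = 481 / 6 = 80.1667

80.1667


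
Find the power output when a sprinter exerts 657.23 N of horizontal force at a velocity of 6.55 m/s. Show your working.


P = F * v
P = 657.23 * 6.55
P = 4304.8565 W

4304.8565 W


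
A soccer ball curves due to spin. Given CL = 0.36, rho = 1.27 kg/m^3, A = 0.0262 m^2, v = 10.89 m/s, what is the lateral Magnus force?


FM = 0.5 * CL * rho * A * v^2
FM = 0.5 * 0.36 * 1.27 * 0.0262 * 10.89^2
v^2 = 118.5921
FM = 0.5 * 0.36 * 1.27 * 0.0262 * 118.5921 = 0.7103 N

0.7103 N


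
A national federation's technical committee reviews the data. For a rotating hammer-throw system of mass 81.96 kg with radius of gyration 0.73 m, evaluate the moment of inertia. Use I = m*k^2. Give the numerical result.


I = m * k^2
I = 81.96 * 0.73^2
I = 81.96 * 0.5329 = 43.6765 kg*m^2

43.6765 kg*m^2


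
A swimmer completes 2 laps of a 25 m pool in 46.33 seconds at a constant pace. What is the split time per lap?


Split time = total_time / n_laps = 46.33 / 2
Split time = 23.165 s per lap

23.165 s


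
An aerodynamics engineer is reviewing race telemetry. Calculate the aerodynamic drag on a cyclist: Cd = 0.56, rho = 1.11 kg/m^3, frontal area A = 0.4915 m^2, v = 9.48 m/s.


Fd = 0.5 * Cd * rho * A * v^2
Fd = 0.5 * 0.56 * 1.11 * 0.4915 * 9.48^2
v^2 = 89.8704
Fd = 0.5 * 0.56 * 1.11 * 0.4915 * 89.8704 = 13.7284 N

13.7284 N


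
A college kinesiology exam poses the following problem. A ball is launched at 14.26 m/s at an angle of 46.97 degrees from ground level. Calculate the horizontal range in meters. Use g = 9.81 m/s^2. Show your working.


R = v^2 * sin(2*theta) / g
Convert angle to radians: theta = 46.97 deg = 0.8198 rad
sin(2*theta) = sin(1.6396) = 0.9976
R = 14.26^2 * 0.9976 / 9.81
R = 203.3476 * 0.9976 / 9.81 = 20.6796 m

20.6796 m


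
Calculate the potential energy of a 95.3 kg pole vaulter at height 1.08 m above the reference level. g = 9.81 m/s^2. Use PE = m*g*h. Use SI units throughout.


PE = m * g * h
PE = 95.3 * 9.81 * 1.08
PE = 934.893 * 1.08 = 1009.6844 J

1009.6844 J


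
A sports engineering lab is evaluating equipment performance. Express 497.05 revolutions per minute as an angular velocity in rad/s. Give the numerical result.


omega = RPM * 2 * pi / 60
omega = 497.05 * 2 * 3.14159 / 60
omega = 3123.0573 / 60 = 52.051 rad/s

52.051 rad/s


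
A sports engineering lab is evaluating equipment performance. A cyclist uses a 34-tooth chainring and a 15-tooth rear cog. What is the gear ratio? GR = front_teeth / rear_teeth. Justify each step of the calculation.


GR = front_teeth / rear_teeth
GR = 34 / 15
GR = 2.2667

2.2667


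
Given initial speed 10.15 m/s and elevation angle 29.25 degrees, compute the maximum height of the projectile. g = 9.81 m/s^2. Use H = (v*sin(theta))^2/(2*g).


H = (v*sin(theta))^2 / (2*g)
vy = v*sin(theta) = 10.15 * sin(29.25 deg) = 4.9595 m/s
H = vy^2 / (2*g) = 24.5967 / (2*9.81)
H = 24.5967 / 19.62 = 1.2537 m

1.2537 m


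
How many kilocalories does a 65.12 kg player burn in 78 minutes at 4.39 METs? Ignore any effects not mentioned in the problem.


kcal = MET * mass * time_hr
Convert time: 78 min = 1.3 hr
kcal = 4.39 * 65.12 * 1.3
kcal = 371.6398 kcal

371.6398 kcal


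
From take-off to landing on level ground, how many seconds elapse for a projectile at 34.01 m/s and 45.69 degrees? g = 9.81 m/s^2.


T = 2*v*sin(theta)/g
sin(theta) = sin(45.69 deg) = 0.7156
T = 2*34.01*0.7156 / 9.81
T = 48.6731 / 9.81 = 4.9616 s

4.9616 s


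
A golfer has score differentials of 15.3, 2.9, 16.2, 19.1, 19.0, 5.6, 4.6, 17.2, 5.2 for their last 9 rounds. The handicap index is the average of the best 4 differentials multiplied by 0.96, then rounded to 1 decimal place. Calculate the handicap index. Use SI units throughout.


All differentials: 15.3, 2.9, 16.2, 19.1, 19.0, 5.6, 4.6, 17.2, 5.2
Sorted: 2.9, 4.6, 5.2, 5.6, 15.3, 16.2, 17.2, 19.0, 19.1
Best 4: 2.9, 4.6, 5.2, 5.6
Average of best = 18.3 / 4 = 4.575
Raw index = 4.575 * 0.96 = 4.392
Handicap index = round(4.392, 1) = 4.4

4.4


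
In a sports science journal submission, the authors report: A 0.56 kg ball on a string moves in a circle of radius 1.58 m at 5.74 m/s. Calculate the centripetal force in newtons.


Fc = m * v^2 / r
v^2 = 5.74^2 = 32.9476
Fc = 0.56 * 32.9476 / 1.58
Fc = 18.4507 / 1.58 = 11.6776 N

11.6776 N


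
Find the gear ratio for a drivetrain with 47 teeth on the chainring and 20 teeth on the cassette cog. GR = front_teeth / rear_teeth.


GR = front_teeth / rear_teeth
GR = 47 / 20
GR = 2.35

2.35


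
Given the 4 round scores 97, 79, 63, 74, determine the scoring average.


Average = sum / n
Sum = 313
Average = 313 / 4 = 78.25

78.25


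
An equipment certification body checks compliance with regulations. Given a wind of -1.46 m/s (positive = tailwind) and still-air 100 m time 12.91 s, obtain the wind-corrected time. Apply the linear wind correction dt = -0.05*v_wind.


dt = -0.05 * v_wind = -0.05 * -1.46 = 0.073 s
t_corrected = t_still + dt = 12.91 + (0.073)
t_corrected = 12.983 s

12.983 s


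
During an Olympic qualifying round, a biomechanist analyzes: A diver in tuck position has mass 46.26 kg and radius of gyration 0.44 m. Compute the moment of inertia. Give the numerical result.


I = m * k^2
I = 46.26 * 0.44^2
I = 46.26 * 0.1936 = 8.9559 kg*m^2

8.9559 kg*m^2


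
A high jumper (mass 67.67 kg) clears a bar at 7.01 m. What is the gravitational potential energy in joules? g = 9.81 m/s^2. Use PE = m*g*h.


PE = m * g * h
PE = 67.67 * 9.81 * 7.01
PE = 663.8427 * 7.01 = 4653.5373 J

4653.5373 J


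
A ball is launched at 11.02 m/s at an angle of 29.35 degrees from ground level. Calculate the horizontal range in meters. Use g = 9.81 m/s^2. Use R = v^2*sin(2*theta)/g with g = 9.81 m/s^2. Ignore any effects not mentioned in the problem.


R = v^2 * sin(2*theta) / g
Convert angle to radians: theta = 29.35 deg = 0.5123 rad
sin(2*theta) = sin(1.0245) = 0.8545
R = 11.02^2 * 0.8545 / 9.81
R = 121.4404 * 0.8545 / 9.81 = 10.5776 m

10.5776 m


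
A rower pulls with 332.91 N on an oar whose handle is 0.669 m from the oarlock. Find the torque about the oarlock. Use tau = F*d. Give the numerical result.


tau = F * d
tau = 332.91 * 0.669
tau = 222.7168 N*m

222.7168 N*m


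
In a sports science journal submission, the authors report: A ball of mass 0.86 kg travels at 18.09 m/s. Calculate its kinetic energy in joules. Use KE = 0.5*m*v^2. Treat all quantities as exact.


KE = 0.5 * m * v^2
KE = 0.5 * 0.86 * 18.09^2
KE = 0.5 * 0.86 * 327.2481 = 140.7167 J

140.7167 J


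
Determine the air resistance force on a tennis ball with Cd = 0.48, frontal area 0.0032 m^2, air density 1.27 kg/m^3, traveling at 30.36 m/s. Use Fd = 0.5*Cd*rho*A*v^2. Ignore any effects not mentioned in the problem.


Fd = 0.5 * Cd * rho * A * v^2
Fd = 0.5 * 0.48 * 1.27 * 0.0032 * 30.36^2
v^2 = 921.7296
Fd = 0.5 * 0.48 * 1.27 * 0.0032 * 921.7296 = 0.899 N

0.899 N


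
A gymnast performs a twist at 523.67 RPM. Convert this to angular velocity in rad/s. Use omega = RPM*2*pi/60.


omega = RPM * 2 * pi / 60
omega = 523.67 * 2 * 3.14159 / 60
omega = 3290.3156 / 60 = 54.8386 rad/s

54.8386 rad/s


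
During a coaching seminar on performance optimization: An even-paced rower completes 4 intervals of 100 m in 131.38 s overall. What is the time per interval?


Split time = total_time / n_laps = 131.38 / 4
Split time = 32.845 s per lap

32.845 s


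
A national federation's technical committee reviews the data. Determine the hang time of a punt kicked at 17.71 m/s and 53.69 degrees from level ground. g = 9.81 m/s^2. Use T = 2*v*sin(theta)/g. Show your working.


T = 2*v*sin(theta)/g
sin(theta) = sin(53.69 deg) = 0.8058
T = 2*17.71*0.8058 / 9.81
T = 28.5423 / 9.81 = 2.9095 s

2.9095 s


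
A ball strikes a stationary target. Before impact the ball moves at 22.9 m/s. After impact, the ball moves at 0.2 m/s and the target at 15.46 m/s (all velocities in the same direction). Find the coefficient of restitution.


e = (v2_after - v1_after) / (v1_before - v2_before)
Numerator = 15.46 - 0.2 = 15.26
Denominator = 22.9 - 0 = 22.9
e = 15.26 / 22.9 = 0.6664

0.6664


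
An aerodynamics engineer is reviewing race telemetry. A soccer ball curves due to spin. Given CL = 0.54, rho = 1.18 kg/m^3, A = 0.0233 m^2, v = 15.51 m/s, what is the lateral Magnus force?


FM = 0.5 * CL * rho * A * v^2
FM = 0.5 * 0.54 * 1.18 * 0.0233 * 15.51^2
v^2 = 240.5601
FM = 0.5 * 0.54 * 1.18 * 0.0233 * 240.5601 = 1.7858 N

1.7858 N


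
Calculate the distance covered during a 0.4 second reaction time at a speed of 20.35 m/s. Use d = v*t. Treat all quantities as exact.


d = v * t
d = 20.35 * 0.4
d = 8.14 m

8.14 m


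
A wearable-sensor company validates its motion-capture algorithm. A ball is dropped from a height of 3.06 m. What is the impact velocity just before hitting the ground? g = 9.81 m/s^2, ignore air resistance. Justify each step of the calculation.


v = sqrt(2 * g * h)
v = sqrt(2 * 9.81 * 3.06)
v = sqrt(60.0372) = 7.7484 m/s

7.7484 m/s


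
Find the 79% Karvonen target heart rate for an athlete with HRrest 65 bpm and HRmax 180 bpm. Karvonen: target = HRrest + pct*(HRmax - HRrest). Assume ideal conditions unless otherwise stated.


Target = HRrest + pct*(HRmax - HRrest)
Heart rate reserve = HRmax - HRrest = 180 - 65 = 115 bpm
Fraction = 79% = 0.79
Target = 65 + 0.79 * 115
Target = 65 + 90.85 = 155.85 bpm

155.85 bpm


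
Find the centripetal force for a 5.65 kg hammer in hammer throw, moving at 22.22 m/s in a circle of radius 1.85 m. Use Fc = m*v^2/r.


Fc = m * v^2 / r
v^2 = 22.22^2 = 493.7284
Fc = 5.65 * 493.7284 / 1.85
Fc = 2789.5655 / 1.85 = 1507.8732 N

1507.8732 N


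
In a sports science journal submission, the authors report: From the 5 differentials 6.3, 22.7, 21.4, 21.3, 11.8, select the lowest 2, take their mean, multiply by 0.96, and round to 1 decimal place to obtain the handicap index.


All differentials: 6.3, 22.7, 21.4, 21.3, 11.8
Sorted: 6.3, 11.8, 21.3, 21.4, 22.7
Best 2: 6.3, 11.8
Average of best = 18.1 / 2 = 9.05
Raw index = 9.05 * 0.96 = 8.688
Handicap index = round(8.688, 1) = 8.7

8.7


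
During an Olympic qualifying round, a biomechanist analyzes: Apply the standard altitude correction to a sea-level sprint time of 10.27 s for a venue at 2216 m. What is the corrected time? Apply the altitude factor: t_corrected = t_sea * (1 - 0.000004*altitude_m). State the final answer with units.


Correction factor = 1 - 0.000004 * 2216 = 0.991136
t_corrected = t_sea * factor = 10.27 * 0.991136
t_corrected = 10.179 s

10.179 s


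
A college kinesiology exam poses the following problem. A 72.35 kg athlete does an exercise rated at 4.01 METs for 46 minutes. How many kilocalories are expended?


kcal = MET * mass * time_hr
Convert time: 46 min = 0.7667 hr
kcal = 4.01 * 72.35 * 0.7667
kcal = 222.428 kcal

222.428 kcal


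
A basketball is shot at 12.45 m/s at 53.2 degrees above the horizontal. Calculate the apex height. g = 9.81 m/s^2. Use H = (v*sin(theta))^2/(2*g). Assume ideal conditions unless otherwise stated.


H = (v*sin(theta))^2 / (2*g)
vy = v*sin(theta) = 12.45 * sin(53.2 deg) = 9.9691 m/s
H = vy^2 / (2*g) = 99.3831 / (2*9.81)
H = 99.3831 / 19.62 = 5.0654 m

5.0654 m


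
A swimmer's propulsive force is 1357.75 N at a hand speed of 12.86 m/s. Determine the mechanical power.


P = F * v
P = 1357.75 * 12.86
P = 17460.665 W

17460.665 W


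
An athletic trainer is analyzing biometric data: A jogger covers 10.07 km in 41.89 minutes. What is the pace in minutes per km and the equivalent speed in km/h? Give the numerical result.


Pace = time / distance = 41.89 min / 10.07 km = 4.1599 min/km
Speed = distance / time_in_hours = 10.07 / 0.6982 hr
Speed = 14.4235 km/h

4.1599 min/km, 14.4235 km/h


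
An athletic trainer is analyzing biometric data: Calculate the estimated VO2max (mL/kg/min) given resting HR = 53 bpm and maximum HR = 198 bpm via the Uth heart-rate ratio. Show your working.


VO2max = 15.3 * HRmax / HRrest
VO2max = 15.3 * 198 / 53
VO2max = 3029.4 / 53 = 57.1585 mL/kg/min

57.1585 mL/kg/min


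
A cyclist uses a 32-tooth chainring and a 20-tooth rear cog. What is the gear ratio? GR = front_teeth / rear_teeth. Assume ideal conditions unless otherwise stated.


GR = front_teeth / rear_teeth
GR = 32 / 20
GR = 1.6

1.6


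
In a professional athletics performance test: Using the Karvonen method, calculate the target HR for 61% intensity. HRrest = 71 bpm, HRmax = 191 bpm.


Target = HRrest + pct*(HRmax - HRrest)
Heart rate reserve = HRmax - HRrest = 191 - 71 = 120 bpm
Fraction = 61% = 0.61
Target = 71 + 0.61 * 120
Target = 71 + 73.2 = 144.2 bpm

144.2 bpm


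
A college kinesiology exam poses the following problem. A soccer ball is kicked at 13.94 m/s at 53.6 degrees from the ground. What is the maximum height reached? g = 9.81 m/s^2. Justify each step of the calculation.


H = (v*sin(theta))^2 / (2*g)
vy = v*sin(theta) = 13.94 * sin(53.6 deg) = 11.2202 m/s
H = vy^2 / (2*g) = 125.8933 / (2*9.81)
H = 125.8933 / 19.62 = 6.4166 m

6.4166 m


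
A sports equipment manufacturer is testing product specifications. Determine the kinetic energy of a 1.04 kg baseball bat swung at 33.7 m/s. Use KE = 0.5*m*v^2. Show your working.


KE = 0.5 * m * v^2
KE = 0.5 * 1.04 * 33.7^2
KE = 0.5 * 1.04 * 1135.69 = 590.5588 J

590.5588 J


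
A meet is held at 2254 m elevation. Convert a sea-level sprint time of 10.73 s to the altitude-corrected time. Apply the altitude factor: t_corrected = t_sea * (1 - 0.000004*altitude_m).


Correction factor = 1 - 0.000004 * 2254 = 0.990984
t_corrected = t_sea * factor = 10.73 * 0.990984
t_corrected = 10.6333 s

10.6333 s


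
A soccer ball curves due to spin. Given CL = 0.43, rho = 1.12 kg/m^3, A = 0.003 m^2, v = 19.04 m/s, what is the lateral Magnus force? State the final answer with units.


FM = 0.5 * CL * rho * A * v^2
FM = 0.5 * 0.43 * 1.12 * 0.003 * 19.04^2
v^2 = 362.5216
FM = 0.5 * 0.43 * 1.12 * 0.003 * 362.5216 = 0.2619 N

0.2619 N


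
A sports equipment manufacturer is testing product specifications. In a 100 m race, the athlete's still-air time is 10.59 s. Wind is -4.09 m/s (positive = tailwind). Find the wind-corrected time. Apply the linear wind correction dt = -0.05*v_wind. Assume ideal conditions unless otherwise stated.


dt = -0.05 * v_wind = -0.05 * -4.09 = 0.2045 s
t_corrected = t_still + dt = 10.59 + (0.2045)
t_corrected = 10.7945 s

10.7945 s


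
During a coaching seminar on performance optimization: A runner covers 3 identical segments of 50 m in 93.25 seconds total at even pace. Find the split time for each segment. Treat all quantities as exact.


Split time = total_time / n_laps = 93.25 / 3
Split time = 31.0833 s per lap

31.0833 s


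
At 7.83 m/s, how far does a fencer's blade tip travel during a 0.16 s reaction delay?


d = v * t
d = 7.83 * 0.16
d = 1.2528 m

1.2528 m


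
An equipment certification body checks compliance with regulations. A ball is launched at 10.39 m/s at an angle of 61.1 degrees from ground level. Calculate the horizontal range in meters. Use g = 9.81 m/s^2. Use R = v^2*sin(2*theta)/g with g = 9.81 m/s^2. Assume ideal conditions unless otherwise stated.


R = v^2 * sin(2*theta) / g
Convert angle to radians: theta = 61.1 deg = 1.0664 rad
sin(2*theta) = sin(2.1328) = 0.8462
R = 10.39^2 * 0.8462 / 9.81
R = 107.9521 * 0.8462 / 9.81 = 9.3118 m

9.3118 m


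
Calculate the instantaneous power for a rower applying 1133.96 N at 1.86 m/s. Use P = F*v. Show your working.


P = F * v
P = 1133.96 * 1.86
P = 2109.1656 W

2109.1656 W


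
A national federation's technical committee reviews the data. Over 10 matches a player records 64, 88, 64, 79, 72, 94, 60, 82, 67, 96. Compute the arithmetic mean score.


Average = sum / n
Sum = 766
Average = 766 / 10 = 76.6

76.6


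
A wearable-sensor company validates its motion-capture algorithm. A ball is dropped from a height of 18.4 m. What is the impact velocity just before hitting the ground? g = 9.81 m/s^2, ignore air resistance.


v = sqrt(2 * g * h)
v = sqrt(2 * 9.81 * 18.4)
v = sqrt(361.008) = 19.0002 m/s

19.0002 m/s


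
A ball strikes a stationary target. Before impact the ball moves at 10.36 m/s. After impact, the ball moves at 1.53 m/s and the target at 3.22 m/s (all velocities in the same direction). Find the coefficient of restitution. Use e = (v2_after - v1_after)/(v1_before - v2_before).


e = (v2_after - v1_after) / (v1_before - v2_before)
Numerator = 3.22 - 1.53 = 1.69
Denominator = 10.36 - 0 = 10.36
e = 1.69 / 10.36 = 0.1631

0.1631


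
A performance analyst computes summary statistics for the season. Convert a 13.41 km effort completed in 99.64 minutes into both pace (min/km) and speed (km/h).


Pace = time / distance = 99.64 min / 13.41 km = 7.4303 min/km
Speed = distance / time_in_hours = 13.41 / 1.6607 hr
Speed = 8.0751 km/h

7.4303 min/km, 8.0751 km/h


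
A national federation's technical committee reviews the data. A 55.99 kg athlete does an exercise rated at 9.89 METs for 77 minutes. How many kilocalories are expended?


kcal = MET * mass * time_hr
Convert time: 77 min = 1.2833 hr
kcal = 9.89 * 55.99 * 1.2833
kcal = 710.6344 kcal

710.6344 kcal


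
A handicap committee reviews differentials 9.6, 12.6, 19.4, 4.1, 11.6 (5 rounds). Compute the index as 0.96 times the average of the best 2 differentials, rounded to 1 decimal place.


All differentials: 9.6, 12.6, 19.4, 4.1, 11.6
Sorted: 4.1, 9.6, 11.6, 12.6, 19.4
Best 2: 4.1, 9.6
Average of best = 13.7 / 2 = 6.85
Raw index = 6.85 * 0.96 = 6.576
Handicap index = round(6.576, 1) = 6.6

6.6


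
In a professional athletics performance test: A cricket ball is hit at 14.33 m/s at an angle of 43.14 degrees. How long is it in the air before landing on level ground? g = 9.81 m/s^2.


T = 2*v*sin(theta)/g
sin(theta) = sin(43.14 deg) = 0.6838
T = 2*14.33*0.6838 / 9.81
T = 19.5972 / 9.81 = 1.9977 s

1.9977 s


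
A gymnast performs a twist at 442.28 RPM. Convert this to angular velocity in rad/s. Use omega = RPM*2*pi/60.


omega = RPM * 2 * pi / 60
omega = 442.28 * 2 * 3.14159 / 60
omega = 2778.9272 / 60 = 46.3155 rad/s

46.3155 rad/s


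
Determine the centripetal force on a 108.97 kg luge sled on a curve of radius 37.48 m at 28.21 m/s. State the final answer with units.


Fc = m * v^2 / r
v^2 = 28.21^2 = 795.8041
Fc = 108.97 * 795.8041 / 37.48
Fc = 86718.7728 / 37.48 = 2313.7346 N

2313.7346 N


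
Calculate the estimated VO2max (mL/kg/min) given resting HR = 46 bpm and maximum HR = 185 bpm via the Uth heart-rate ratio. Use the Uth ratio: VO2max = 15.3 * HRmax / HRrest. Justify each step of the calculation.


VO2max = 15.3 * HRmax / HRrest
VO2max = 15.3 * 185 / 46
VO2max = 2830.5 / 46 = 61.5326 mL/kg/min

61.5326 mL/kg/min


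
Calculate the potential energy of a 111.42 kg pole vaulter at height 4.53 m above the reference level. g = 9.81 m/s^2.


PE = m * g * h
PE = 111.42 * 9.81 * 4.53
PE = 1093.0302 * 4.53 = 4951.4268 J

4951.4268 J


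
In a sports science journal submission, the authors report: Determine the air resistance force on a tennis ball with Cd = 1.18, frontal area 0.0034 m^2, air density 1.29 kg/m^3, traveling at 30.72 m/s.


Fd = 0.5 * Cd * rho * A * v^2
Fd = 0.5 * 1.18 * 1.29 * 0.0034 * 30.72^2
v^2 = 943.7184
Fd = 0.5 * 1.18 * 1.29 * 0.0034 * 943.7184 = 2.4421 N

2.4421 N


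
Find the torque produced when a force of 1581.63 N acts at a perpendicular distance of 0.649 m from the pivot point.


tau = F * d
tau = 1581.63 * 0.649
tau = 1026.4779 N*m

1026.4779 N*m


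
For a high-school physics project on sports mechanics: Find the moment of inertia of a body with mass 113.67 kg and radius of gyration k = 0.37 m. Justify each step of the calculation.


I = m * k^2
I = 113.67 * 0.37^2
I = 113.67 * 0.1369 = 15.5614 kg*m^2

15.5614 kg*m^2


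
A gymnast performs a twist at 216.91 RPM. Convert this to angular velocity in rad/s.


omega = RPM * 2 * pi / 60
omega = 216.91 * 2 * 3.14159 / 60
omega = 1362.8857 / 60 = 22.7148 rad/s

22.7148 rad/s


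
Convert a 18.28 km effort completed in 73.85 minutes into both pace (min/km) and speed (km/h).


Pace = time / distance = 73.85 min / 18.28 km = 4.0399 min/km
Speed = distance / time_in_hours = 18.28 / 1.2308 hr
Speed = 14.8517 km/h

4.0399 min/km, 14.8517 km/h


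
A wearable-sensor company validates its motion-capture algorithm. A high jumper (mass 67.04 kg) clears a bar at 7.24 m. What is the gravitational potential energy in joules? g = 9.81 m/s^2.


PE = m * g * h
PE = 67.04 * 9.81 * 7.24
PE = 657.6624 * 7.24 = 4761.4758 J

4761.4758 J


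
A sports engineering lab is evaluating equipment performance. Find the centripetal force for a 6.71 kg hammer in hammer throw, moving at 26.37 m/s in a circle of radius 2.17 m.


Fc = m * v^2 / r
v^2 = 26.37^2 = 695.3769
Fc = 6.71 * 695.3769 / 2.17
Fc = 4665.979 / 2.17 = 2150.2207 N

2150.2207 N


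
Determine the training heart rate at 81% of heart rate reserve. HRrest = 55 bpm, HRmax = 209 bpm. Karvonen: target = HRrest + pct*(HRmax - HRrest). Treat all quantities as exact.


Target = HRrest + pct*(HRmax - HRrest)
Heart rate reserve = HRmax - HRrest = 209 - 55 = 154 bpm
Fraction = 81% = 0.81
Target = 55 + 0.81 * 154
Target = 55 + 124.74 = 179.74 bpm

179.74 bpm


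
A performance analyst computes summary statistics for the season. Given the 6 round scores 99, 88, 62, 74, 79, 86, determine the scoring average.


Average = sum / n
Sum = 488
Average = 488 / 6 = 81.3333

81.3333


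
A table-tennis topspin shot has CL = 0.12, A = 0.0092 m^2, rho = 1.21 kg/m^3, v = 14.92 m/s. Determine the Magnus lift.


FM = 0.5 * CL * rho * A * v^2
FM = 0.5 * 0.12 * 1.21 * 0.0092 * 14.92^2
v^2 = 222.6064
FM = 0.5 * 0.12 * 1.21 * 0.0092 * 222.6064 = 0.1487 N

0.1487 N


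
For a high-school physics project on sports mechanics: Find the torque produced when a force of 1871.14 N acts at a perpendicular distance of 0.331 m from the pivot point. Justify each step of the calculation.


tau = F * d
tau = 1871.14 * 0.331
tau = 619.3473 N*m

619.3473 N*m


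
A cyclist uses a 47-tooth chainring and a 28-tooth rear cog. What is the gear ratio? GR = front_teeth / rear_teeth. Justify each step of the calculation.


GR = front_teeth / rear_teeth
GR = 47 / 28
GR = 1.6786

1.6786


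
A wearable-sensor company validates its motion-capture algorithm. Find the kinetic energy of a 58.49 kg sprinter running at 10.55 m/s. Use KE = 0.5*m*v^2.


KE = 0.5 * m * v^2
KE = 0.5 * 58.49 * 10.55^2
KE = 0.5 * 58.49 * 111.3025 = 3255.0416 J

3255.0416 J


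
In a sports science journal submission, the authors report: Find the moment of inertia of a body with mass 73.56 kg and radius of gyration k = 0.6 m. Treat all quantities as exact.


I = m * k^2
I = 73.56 * 0.6^2
I = 73.56 * 0.36 = 26.4816 kg*m^2

26.4816 kg*m^2


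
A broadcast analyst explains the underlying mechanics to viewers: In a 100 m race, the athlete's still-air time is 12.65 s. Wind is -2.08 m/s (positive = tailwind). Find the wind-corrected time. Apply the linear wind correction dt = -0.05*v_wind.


dt = -0.05 * v_wind = -0.05 * -2.08 = 0.104 s
t_corrected = t_still + dt = 12.65 + (0.104)
t_corrected = 12.754 s

12.754 s


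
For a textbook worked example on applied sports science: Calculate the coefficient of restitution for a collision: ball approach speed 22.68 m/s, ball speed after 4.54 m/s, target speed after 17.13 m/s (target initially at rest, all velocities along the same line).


e = (v2_after - v1_after) / (v1_before - v2_before)
Numerator = 17.13 - 4.54 = 12.59
Denominator = 22.68 - 0 = 22.68
e = 12.59 / 22.68 = 0.5551

0.5551


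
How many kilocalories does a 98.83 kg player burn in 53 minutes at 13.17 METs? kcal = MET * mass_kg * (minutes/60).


kcal = MET * mass * time_hr
Convert time: 53 min = 0.8833 hr
kcal = 13.17 * 98.83 * 0.8833
kcal = 1149.7388 kcal

1149.7388 kcal


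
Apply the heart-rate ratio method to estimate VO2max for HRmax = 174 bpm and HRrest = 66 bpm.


VO2max = 15.3 * HRmax / HRrest
VO2max = 15.3 * 174 / 66
VO2max = 2662.2 / 66 = 40.3364 mL/kg/min

40.3364 mL/kg/min


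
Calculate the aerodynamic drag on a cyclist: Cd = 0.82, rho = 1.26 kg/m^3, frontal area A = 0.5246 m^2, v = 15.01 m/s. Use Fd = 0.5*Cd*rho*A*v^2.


Fd = 0.5 * Cd * rho * A * v^2
Fd = 0.5 * 0.82 * 1.26 * 0.5246 * 15.01^2
v^2 = 225.3001
Fd = 0.5 * 0.82 * 1.26 * 0.5246 * 225.3001 = 61.0582 N

61.0582 N


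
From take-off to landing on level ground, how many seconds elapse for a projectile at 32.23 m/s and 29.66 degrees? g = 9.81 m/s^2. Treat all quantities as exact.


T = 2*v*sin(theta)/g
sin(theta) = sin(29.66 deg) = 0.4949
T = 2*32.23*0.4949 / 9.81
T = 31.8982 / 9.81 = 3.2516 s

3.2516 s


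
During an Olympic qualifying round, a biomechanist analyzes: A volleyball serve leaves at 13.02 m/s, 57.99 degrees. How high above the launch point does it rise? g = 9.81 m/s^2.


H = (v*sin(theta))^2 / (2*g)
vy = v*sin(theta) = 13.02 * sin(57.99 deg) = 11.0404 m/s
H = vy^2 / (2*g) = 121.89 / (2*9.81)
H = 121.89 / 19.62 = 6.2125 m

6.2125 m


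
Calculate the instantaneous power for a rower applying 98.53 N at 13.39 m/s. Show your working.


P = F * v
P = 98.53 * 13.39
P = 1319.3167 W

1319.3167 W


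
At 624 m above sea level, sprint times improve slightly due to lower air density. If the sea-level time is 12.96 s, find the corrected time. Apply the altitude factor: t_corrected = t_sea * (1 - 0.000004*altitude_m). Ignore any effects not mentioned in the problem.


Correction factor = 1 - 0.000004 * 624 = 0.997504
t_corrected = t_sea * factor = 12.96 * 0.997504
t_corrected = 12.9277 s

12.9277 s


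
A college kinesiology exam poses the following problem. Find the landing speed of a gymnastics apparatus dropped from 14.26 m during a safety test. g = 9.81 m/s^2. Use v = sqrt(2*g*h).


v = sqrt(2 * g * h)
v = sqrt(2 * 9.81 * 14.26)
v = sqrt(279.7812) = 16.7267 m/s

16.7267 m/s


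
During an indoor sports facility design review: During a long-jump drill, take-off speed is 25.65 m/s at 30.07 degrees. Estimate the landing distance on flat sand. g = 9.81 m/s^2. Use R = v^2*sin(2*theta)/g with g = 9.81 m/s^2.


R = v^2 * sin(2*theta) / g
Convert angle to radians: theta = 30.07 deg = 0.5248 rad
sin(2*theta) = sin(1.0496) = 0.8672
R = 25.65^2 * 0.8672 / 9.81
R = 657.9225 * 0.8672 / 9.81 = 58.1631 m

58.1631 m


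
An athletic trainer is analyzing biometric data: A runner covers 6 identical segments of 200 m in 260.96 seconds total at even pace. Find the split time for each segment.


Split time = total_time / n_laps = 260.96 / 6
Split time = 43.4933 s per lap

43.4933 s
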